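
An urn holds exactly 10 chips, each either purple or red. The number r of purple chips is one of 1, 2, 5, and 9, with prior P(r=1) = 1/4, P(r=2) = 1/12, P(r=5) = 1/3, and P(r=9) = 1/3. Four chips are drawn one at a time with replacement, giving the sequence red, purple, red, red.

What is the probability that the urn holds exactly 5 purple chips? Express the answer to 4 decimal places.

0.4350

For each hypothesis, P(data | H) works out to: P(data | r = 1) = (9/10)(1/10)(9/10)(9/10) = 0.0729; P(data | r = 2) = (8/10)(2/10)(8/10)(8/10) = 0.1024; P(data | r = 5) = (5/10)(5/10)(5/10)(5/10) = 0.0625; P(data | r = 9) = (1/10)(9/10)(1/10)(1/10) = 0.0009.
The prior-weighted likelihoods are 1/4 · 0.0729 = 0.018225, 1/12 · 0.1024 = 0.0085333, 1/3 · 0.0625 = 0.020833, 1/3 · 0.0009 = 0.0003; these sum to 0.047892.
So P(r = 5 | data) = (0.020833) / (0.047892) = 0.43501.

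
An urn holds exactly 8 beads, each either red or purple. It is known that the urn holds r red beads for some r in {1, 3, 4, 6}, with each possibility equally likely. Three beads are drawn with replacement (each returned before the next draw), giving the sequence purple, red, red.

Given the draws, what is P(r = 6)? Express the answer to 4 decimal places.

The likelihood of the observed sequence under each hypothesis: P(data | r = 1) = (7/8)(1/8)(1/8) = 0.013672; P(data | r = 3) = (5/8)(3/8)(3/8) = 0.087891; P(data | r = 4) = (4/8)(4/8)(4/8) = 0.125; P(data | r = 6) = (2/8)(6/8)(6/8) = 0.14062.
Weighting by the prior gives 1/4 · 0.013672 = 0.003418, 1/4 · 0.087891 = 0.021973, 1/4 · 0.125 = 0.03125, 1/4 · 0.14062 = 0.035156; these sum to 0.091797.
So P(r = 6 | data) = (0.035156) / (0.091797) = 0.38298.

0.3830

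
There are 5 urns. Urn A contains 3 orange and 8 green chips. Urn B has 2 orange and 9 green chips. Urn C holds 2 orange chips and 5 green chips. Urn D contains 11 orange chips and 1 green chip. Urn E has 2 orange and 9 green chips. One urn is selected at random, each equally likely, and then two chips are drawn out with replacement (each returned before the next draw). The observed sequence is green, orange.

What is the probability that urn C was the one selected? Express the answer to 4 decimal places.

The likelihood of the observed sequence under each hypothesis: P(data | urn A) = (8/11)(3/11) = 0.19835; P(data | urn B) = (9/11)(2/11) = 0.14876; P(data | urn C) = (5/7)(2/7) = 0.20408; P(data | urn D) = (1/12)(11/12) = 0.076389; P(data | urn E) = (9/11)(2/11) = 0.14876.
Weighting by the prior gives 1/5 · 0.19835 = 0.039669, 1/5 · 0.14876 = 0.029752, 1/5 · 0.20408 = 0.040816, 1/5 · 0.076389 = 0.015278, 1/5 · 0.14876 = 0.029752; with total 0.15527.
Therefore the posterior P(urn C | data) = (0.040816) / (0.15527) = 0.26288.

0.2629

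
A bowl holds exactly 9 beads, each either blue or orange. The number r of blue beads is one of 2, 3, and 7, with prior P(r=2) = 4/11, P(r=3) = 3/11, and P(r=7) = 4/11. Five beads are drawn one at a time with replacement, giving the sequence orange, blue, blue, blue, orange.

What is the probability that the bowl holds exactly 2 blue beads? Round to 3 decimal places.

0.157

Compute the likelihood of the observed sequence for each case: P(data | r = 2) = (7/9)(2/9)(2/9)(2/9)(7/9) = 0.0066386; P(data | r = 3) = (6/9)(3/9)(3/9)(3/9)(6/9) = 0.016461; P(data | r = 7) = (2/9)(7/9)(7/9)(7/9)(2/9) = 0.023235.
The prior-weighted likelihoods are 4/11 · 0.0066386 = 0.002414, 3/11 · 0.016461 = 0.0044893, 4/11 · 0.023235 = 0.0084491; these sum to 0.015352.
Therefore the posterior P(r = 2 | data) = (0.002414) / (0.015352) = 0.15724.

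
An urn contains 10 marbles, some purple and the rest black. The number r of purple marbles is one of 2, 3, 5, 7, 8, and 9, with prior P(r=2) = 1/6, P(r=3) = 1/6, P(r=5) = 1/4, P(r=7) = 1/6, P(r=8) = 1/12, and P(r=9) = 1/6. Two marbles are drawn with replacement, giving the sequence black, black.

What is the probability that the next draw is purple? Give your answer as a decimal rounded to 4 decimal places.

For each hypothesis, P(data | H) works out to: P(data | r = 2) = (8/10)(8/10) = 16/25; P(data | r = 3) = (7/10)(7/10) = 49/100; P(data | r = 5) = (5/10)(5/10) = 1/4; P(data | r = 7) = (3/10)(3/10) = 9/100; P(data | r = 8) = (2/10)(2/10) = 1/25; P(data | r = 9) = (1/10)(1/10) = 1/100.
Weighting by the prior gives 1/6 · 16/25 = 8/75, 1/6 · 49/100 = 49/600, 1/4 · 1/4 = 1/16, 1/6 · 9/100 = 3/200, 1/12 · 1/25 = 1/300, 1/6 · 1/100 = 1/600; these sum to 13/48.
The posterior is then P(r = 2 | data) = 0.39385, P(r = 3 | data) = 0.30154, P(r = 5 | data) = 0.23077, P(r = 7 | data) = 0.055385, P(r = 8 | data) = 0.012308, P(r = 9 | data) = 0.0061538.
The predictive probability is P(purple next | data) = (1/5)(0.39385) + (3/10)(0.30154) + (1/2)(0.23077) + (7/10)(0.055385) + (4/5)(0.012308) + (9/10)(0.0061538) = 0.33877.

0.3388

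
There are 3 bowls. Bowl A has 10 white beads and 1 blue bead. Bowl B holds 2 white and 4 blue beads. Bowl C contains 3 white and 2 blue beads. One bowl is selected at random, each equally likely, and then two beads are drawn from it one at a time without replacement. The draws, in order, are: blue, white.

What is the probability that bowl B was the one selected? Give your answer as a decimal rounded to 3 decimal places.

Compute the likelihood of the observed sequence for each case: P(data | bowl A) = (1/11)(10/10) = 1/11; P(data | bowl B) = (4/6)(2/5) = 4/15; P(data | bowl C) = (2/5)(3/4) = 3/10.
Multiplying each by its prior: 1/3 · 1/11 = 1/33, 1/3 · 4/15 = 4/45, 1/3 · 3/10 = 1/10; summing to 217/990.
Therefore the posterior P(bowl B | data) = (4/45) / (217/990) = 88/217.

0.406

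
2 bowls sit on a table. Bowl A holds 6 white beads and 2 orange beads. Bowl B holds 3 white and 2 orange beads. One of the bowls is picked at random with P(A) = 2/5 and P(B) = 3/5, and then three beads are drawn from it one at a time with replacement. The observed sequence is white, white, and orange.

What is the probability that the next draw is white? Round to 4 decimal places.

Under each hypothesis, the probability of the observed sequence is: P(data | bowl A) = (6/8)(6/8)(2/8) = 0.14062; P(data | bowl B) = (3/5)(3/5)(2/5) = 0.144.
The prior-weighted likelihoods are 2/5 · 0.14062 = 0.05625, 3/5 · 0.144 = 0.0864; summing to 0.14265.
The posterior is then P(bowl A | data) = 0.39432, P(bowl B | data) = 0.60568.
So P(white next | data) = Σ P(white next | H) P(H | data) = (3/4)(0.39432) + (3/5)(0.60568) = 0.65915.

0.6591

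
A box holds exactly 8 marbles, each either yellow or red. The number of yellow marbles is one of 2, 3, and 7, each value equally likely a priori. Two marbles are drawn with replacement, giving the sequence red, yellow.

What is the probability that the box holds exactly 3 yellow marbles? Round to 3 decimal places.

0.441

Under each hypothesis, the probability of the observed sequence is: P(data | r = 2) = (6/8)(2/8) = 3/16; P(data | r = 3) = (5/8)(3/8) = 15/64; P(data | r = 7) = (1/8)(7/8) = 7/64.
Weighting by the prior gives 1/3 · 3/16 = 1/16, 1/3 · 15/64 = 5/64, 1/3 · 7/64 = 7/192; with total 17/96.
Therefore the posterior P(r = 3 | data) = (5/64) / (17/96) = 15/34.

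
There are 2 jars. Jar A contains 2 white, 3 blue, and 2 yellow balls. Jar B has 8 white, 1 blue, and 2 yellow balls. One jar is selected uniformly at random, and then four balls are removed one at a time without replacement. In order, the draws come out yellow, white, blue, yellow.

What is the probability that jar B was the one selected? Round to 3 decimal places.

For each hypothesis, P(data | H) works out to: P(data | jar A) = (2/7)(2/6)(3/5)(1/4) = 0.014286; P(data | jar B) = (2/11)(8/10)(1/9)(1/8) = 0.0020202.
The prior-weighted likelihoods are 1/2 · 0.014286 = 0.0071429, 1/2 · 0.0020202 = 0.0010101; summing to 0.008153.
By Bayes' rule, P(jar B | data) = (0.0010101) / (0.008153) = 0.12389.

0.124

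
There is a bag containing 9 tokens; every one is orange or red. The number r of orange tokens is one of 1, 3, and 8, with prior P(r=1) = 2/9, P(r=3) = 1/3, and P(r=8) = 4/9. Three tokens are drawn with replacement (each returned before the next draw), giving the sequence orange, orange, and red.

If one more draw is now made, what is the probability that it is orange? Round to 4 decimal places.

The likelihood of the observed sequence under each hypothesis: P(data | r = 1) = (1/9)(1/9)(8/9) = 0.010974; P(data | r = 3) = (3/9)(3/9)(6/9) = 0.074074; P(data | r = 8) = (8/9)(8/9)(1/9) = 0.087791.
The prior-weighted likelihoods are 2/9 · 0.010974 = 0.0024387, 1/3 · 0.074074 = 0.024691, 4/9 · 0.087791 = 0.039018; with total 0.066148.
The posterior is then P(r = 1 | data) = 0.036866, P(r = 3 | data) = 0.37327, P(r = 8 | data) = 0.58986.
Averaging over the posterior, P(orange next | data) = (1/9)(0.036866) + (1/3)(0.37327) + (8/9)(0.58986) = 0.65284.

0.6528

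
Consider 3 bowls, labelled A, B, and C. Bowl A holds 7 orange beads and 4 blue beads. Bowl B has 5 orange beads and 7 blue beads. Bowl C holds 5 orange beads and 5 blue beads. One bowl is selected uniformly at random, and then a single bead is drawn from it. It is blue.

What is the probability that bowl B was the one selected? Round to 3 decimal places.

0.403

Compute the likelihood of this draw for each case: P(data | bowl A) = (4/11) = 4/11; P(data | bowl B) = (7/12) = 7/12; P(data | bowl C) = (5/10) = 1/2.
Weighting by the prior gives 1/3 · 4/11 = 4/33, 1/3 · 7/12 = 7/36, 1/3 · 1/2 = 1/6; summing to 191/396.
Hence P(bowl B | data) = (7/36) / (191/396) = 77/191.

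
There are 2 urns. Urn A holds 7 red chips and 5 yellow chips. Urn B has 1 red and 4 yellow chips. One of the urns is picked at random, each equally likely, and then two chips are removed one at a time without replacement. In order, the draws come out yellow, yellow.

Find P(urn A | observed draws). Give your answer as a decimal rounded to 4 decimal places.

The likelihood of the observed sequence under each hypothesis: P(data | urn A) = (5/12)(4/11) = 5/33; P(data | urn B) = (4/5)(3/4) = 3/5.
Multiplying each by its prior: 1/2 · 5/33 = 5/66, 1/2 · 3/5 = 3/10; with total 62/165.
By Bayes' rule, P(urn A | data) = (5/66) / (62/165) = 25/124.

0.2016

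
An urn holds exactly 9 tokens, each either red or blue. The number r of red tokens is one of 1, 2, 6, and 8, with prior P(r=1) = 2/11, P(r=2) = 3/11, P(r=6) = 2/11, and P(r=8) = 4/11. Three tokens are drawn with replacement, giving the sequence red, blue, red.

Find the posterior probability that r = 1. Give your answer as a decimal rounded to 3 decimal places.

0.028

Compute the likelihood of the observed sequence for each case: P(data | r = 1) = (1/9)(8/9)(1/9) = 0.010974; P(data | r = 2) = (2/9)(7/9)(2/9) = 0.038409; P(data | r = 6) = (6/9)(3/9)(6/9) = 0.14815; P(data | r = 8) = (8/9)(1/9)(8/9) = 0.087791.
Weighting by the prior gives 2/11 · 0.010974 = 0.0019953, 3/11 · 0.038409 = 0.010475, 2/11 · 0.14815 = 0.026936, 4/11 · 0.087791 = 0.031924; these sum to 0.071331.
By Bayes' rule, P(r = 1 | data) = (0.0019953) / (0.071331) = 0.027972.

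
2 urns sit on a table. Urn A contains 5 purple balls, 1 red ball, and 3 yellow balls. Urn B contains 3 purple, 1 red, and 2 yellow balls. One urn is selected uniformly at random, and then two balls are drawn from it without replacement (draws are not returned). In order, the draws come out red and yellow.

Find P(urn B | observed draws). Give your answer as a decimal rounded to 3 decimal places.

The likelihood of the observed sequence under each hypothesis: P(data | urn A) = (1/9)(3/8) = 1/24; P(data | urn B) = (1/6)(2/5) = 1/15.
Weighting by the prior gives 1/2 · 1/24 = 1/48, 1/2 · 1/15 = 1/30; with total 13/240.
So P(urn B | data) = (1/30) / (13/240) = 8/13.

0.615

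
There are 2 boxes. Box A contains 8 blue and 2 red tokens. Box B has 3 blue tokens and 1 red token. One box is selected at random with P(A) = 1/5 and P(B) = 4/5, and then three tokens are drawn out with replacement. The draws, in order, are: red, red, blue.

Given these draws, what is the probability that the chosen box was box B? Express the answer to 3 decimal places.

Compute the likelihood of the observed sequence for each case: P(data | box A) = (2/10)(2/10)(8/10) = 0.032; P(data | box B) = (1/4)(1/4)(3/4) = 0.046875.
The prior-weighted likelihoods are 1/5 · 0.032 = 0.0064, 4/5 · 0.046875 = 0.0375; with total 0.0439.
Therefore the posterior P(box B | data) = (0.0375) / (0.0439) = 0.85421.

0.854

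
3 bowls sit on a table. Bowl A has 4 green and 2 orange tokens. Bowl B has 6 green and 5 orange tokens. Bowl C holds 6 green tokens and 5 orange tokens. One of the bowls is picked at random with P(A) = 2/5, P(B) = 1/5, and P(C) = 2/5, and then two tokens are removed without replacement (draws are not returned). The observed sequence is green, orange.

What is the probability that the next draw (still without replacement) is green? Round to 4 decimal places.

0.6323

The likelihood of the observed sequence under each hypothesis: P(data | bowl A) = (4/6)(2/5) = 4/15; P(data | bowl B) = (6/11)(5/10) = 3/11; P(data | bowl C) = (6/11)(5/10) = 3/11.
Multiplying each by its prior: 2/5 · 4/15 = 8/75, 1/5 · 3/11 = 3/55, 2/5 · 3/11 = 6/55; with total 223/825.
The posterior is then P(bowl A | data) = 88/223, P(bowl B | data) = 45/223, P(bowl C | data) = 90/223.
So P(green next | data) = Σ P(green next | H) P(H | data) = (3/4)(88/223) + (5/9)(45/223) + (5/9)(90/223) = 141/223.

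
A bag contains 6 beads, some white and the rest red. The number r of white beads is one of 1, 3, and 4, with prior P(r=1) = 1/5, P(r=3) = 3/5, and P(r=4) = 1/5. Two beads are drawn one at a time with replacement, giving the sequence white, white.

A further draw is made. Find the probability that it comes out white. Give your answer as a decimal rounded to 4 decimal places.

Compute the likelihood of the observed sequence for each case: P(data | r = 1) = (1/6)(1/6) = 1/36; P(data | r = 3) = (3/6)(3/6) = 1/4; P(data | r = 4) = (4/6)(4/6) = 4/9.
Weighting by the prior gives 1/5 · 1/36 = 1/180, 3/5 · 1/4 = 3/20, 1/5 · 4/9 = 4/45; summing to 11/45.
The posterior is then P(r = 1 | data) = 1/44, P(r = 3 | data) = 27/44, P(r = 4 | data) = 4/11.
So P(white next | data) = Σ P(white next | H) P(H | data) = (1/6)(1/44) + (1/2)(27/44) + (2/3)(4/11) = 73/132.

0.5530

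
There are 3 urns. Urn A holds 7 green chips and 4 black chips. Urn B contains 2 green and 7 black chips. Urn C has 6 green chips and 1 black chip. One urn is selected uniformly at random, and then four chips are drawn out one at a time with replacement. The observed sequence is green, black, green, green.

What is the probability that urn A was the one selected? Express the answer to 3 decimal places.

Compute the likelihood of the observed sequence for each case: P(data | urn A) = (7/11)(4/11)(7/11)(7/11) = 0.093709; P(data | urn B) = (2/9)(7/9)(2/9)(2/9) = 0.0085353; P(data | urn C) = (6/7)(1/7)(6/7)(6/7) = 0.089963.
Multiplying each by its prior: 1/3 · 0.093709 = 0.031236, 1/3 · 0.0085353 = 0.0028451, 1/3 · 0.089963 = 0.029988; summing to 0.064069.
So P(urn A | data) = (0.031236) / (0.064069) = 0.48754.

0.488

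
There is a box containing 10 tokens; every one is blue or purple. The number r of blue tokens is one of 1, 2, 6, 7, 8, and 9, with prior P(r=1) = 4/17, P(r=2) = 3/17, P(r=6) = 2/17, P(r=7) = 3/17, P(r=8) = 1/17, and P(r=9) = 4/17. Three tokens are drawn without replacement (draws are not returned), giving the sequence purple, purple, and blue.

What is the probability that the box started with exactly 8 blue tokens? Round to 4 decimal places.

Under each hypothesis, the probability of the observed sequence is: P(data | r = 1) = (9/10)(8/9)(1/8) = 0.1; P(data | r = 2) = (8/10)(7/9)(2/8) = 0.15556; P(data | r = 6) = (4/10)(3/9)(6/8) = 0.1; P(data | r = 7) = (3/10)(2/9)(7/8) = 0.058333; P(data | r = 8) = (2/10)(1/9)(8/8) = 0.022222; P(data | r = 9) = (1/10)(0/9) = 0.
Multiplying each by its prior: 4/17 · 0.1 = 0.023529, 3/17 · 0.15556 = 0.027451, 2/17 · 0.1 = 0.011765, 3/17 · 0.058333 = 0.010294, 1/17 · 0.022222 = 0.0013072, 4/17 · 0 = 0; these sum to 0.074346.
By Bayes' rule, P(r = 8 | data) = (0.0013072) / (0.074346) = 0.017582.

0.0176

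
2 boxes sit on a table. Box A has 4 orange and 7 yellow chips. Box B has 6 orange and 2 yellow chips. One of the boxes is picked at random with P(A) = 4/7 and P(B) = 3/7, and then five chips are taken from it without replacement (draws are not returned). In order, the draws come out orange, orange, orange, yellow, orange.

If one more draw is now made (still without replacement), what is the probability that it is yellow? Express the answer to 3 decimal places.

For each hypothesis, P(data | H) works out to: P(data | box A) = (4/11)(3/10)(2/9)(7/8)(1/7) = 0.0030303; P(data | box B) = (6/8)(5/7)(4/6)(2/5)(3/4) = 0.10714.
The prior-weighted likelihoods are 4/7 · 0.0030303 = 0.0017316, 3/7 · 0.10714 = 0.045918; these sum to 0.04765.
Dividing through by the total gives posterior P(box A | data) = 0.03634, P(box B | data) = 0.96366.
So P(yellow next | data) = Σ P(yellow next | H) P(H | data) = (1)(0.03634) + (1/3)(0.96366) = 0.35756.

0.358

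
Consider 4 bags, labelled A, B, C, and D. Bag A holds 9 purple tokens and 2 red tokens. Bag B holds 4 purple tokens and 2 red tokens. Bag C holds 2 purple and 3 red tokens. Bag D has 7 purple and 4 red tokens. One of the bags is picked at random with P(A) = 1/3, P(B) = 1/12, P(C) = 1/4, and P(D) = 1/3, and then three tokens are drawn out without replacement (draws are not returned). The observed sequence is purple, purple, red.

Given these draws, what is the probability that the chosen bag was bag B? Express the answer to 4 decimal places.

0.1136

For each hypothesis, P(data | H) works out to: P(data | bag A) = (9/11)(8/10)(2/9) = 0.14545; P(data | bag B) = (4/6)(3/5)(2/4) = 0.2; P(data | bag C) = (2/5)(1/4)(3/3) = 0.1; P(data | bag D) = (7/11)(6/10)(4/9) = 0.1697.
The prior-weighted likelihoods are 1/3 · 0.14545 = 0.048485, 1/12 · 0.2 = 0.016667, 1/4 · 0.1 = 0.025, 1/3 · 0.1697 = 0.056566; these sum to 0.14672.
By Bayes' rule, P(bag B | data) = (0.016667) / (0.14672) = 0.1136.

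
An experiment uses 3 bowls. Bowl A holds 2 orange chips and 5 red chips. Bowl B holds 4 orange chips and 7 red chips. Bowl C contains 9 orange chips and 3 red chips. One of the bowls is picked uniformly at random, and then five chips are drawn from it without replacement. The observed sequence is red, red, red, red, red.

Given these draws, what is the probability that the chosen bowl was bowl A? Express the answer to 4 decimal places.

Under each hypothesis, the probability of the observed sequence is: P(data | bowl A) = (5/7)(4/6)(3/5)(2/4)(1/3) = 0.047619; P(data | bowl B) = (7/11)(6/10)(5/9)(4/8)(3/7) = 0.045455; P(data | bowl C) = (3/12)(2/11)(1/10)(0/9) = 0.
Multiplying each by its prior: 1/3 · 0.047619 = 0.015873, 1/3 · 0.045455 = 0.015152, 1/3 · 0 = 0; with total 0.031025.
By Bayes' rule, P(bowl A | data) = (0.015873) / (0.031025) = 0.51163.

0.5116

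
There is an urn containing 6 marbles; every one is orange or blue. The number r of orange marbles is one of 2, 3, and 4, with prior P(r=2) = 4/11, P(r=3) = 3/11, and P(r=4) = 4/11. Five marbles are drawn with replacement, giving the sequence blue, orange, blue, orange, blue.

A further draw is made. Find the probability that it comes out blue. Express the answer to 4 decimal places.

0.5377

Compute the likelihood of the observed sequence for each case: P(data | r = 2) = (4/6)(2/6)(4/6)(2/6)(4/6) = 0.032922; P(data | r = 3) = (3/6)(3/6)(3/6)(3/6)(3/6) = 0.03125; P(data | r = 4) = (2/6)(4/6)(2/6)(4/6)(2/6) = 0.016461.
Weighting by the prior gives 4/11 · 0.032922 = 0.011972, 3/11 · 0.03125 = 0.0085227, 4/11 · 0.016461 = 0.0059858; with total 0.02648.
Dividing through by the total gives posterior P(r = 2 | data) = 0.4521, P(r = 3 | data) = 0.32185, P(r = 4 | data) = 0.22605.
Averaging over the posterior, P(blue next | data) = (2/3)(0.4521) + (1/2)(0.32185) + (1/3)(0.22605) = 0.53767.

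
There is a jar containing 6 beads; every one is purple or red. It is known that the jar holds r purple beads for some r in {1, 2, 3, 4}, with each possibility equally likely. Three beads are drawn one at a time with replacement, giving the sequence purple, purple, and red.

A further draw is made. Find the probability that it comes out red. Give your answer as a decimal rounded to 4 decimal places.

Under each hypothesis, the probability of the observed sequence is: P(data | r = 1) = (1/6)(1/6)(5/6) = 5/216; P(data | r = 2) = (2/6)(2/6)(4/6) = 2/27; P(data | r = 3) = (3/6)(3/6)(3/6) = 1/8; P(data | r = 4) = (4/6)(4/6)(2/6) = 4/27.
Weighting by the prior gives 1/4 · 5/216 = 5/864, 1/4 · 2/27 = 1/54, 1/4 · 1/8 = 1/32, 1/4 · 4/27 = 1/27; with total 5/54.
Normalising, the posterior is P(r = 1 | data) = 1/16, P(r = 2 | data) = 1/5, P(r = 3 | data) = 27/80, P(r = 4 | data) = 2/5.
So P(red next | data) = Σ P(red next | H) P(H | data) = (5/6)(1/16) + (2/3)(1/5) + (1/2)(27/80) + (1/3)(2/5) = 39/80.

0.4875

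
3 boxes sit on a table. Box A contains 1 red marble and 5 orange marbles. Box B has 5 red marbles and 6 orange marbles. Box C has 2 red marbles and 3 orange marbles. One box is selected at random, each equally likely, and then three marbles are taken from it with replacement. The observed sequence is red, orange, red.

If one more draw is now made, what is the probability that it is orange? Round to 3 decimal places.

The likelihood of the observed sequence under each hypothesis: P(data | box A) = (1/6)(5/6)(1/6) = 0.023148; P(data | box B) = (5/11)(6/11)(5/11) = 0.1127; P(data | box C) = (2/5)(3/5)(2/5) = 0.096.
Weighting by the prior gives 1/3 · 0.023148 = 0.007716, 1/3 · 0.1127 = 0.037566, 1/3 · 0.096 = 0.032; these sum to 0.077282.
The posterior is then P(box A | data) = 0.099843, P(box B | data) = 0.48609, P(box C | data) = 0.41407.
So P(orange next | data) = Σ P(orange next | H) P(H | data) = (5/6)(0.099843) + (6/11)(0.48609) + (3/5)(0.41407) = 0.59678.

0.597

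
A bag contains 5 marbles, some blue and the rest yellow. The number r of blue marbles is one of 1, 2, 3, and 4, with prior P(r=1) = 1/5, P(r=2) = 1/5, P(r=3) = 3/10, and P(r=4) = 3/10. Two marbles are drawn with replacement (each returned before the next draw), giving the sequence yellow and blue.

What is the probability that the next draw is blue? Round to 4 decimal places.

0.5360

Compute the likelihood of the observed sequence for each case: P(data | r = 1) = (4/5)(1/5) = 4/25; P(data | r = 2) = (3/5)(2/5) = 6/25; P(data | r = 3) = (2/5)(3/5) = 6/25; P(data | r = 4) = (1/5)(4/5) = 4/25.
Weighting by the prior gives 1/5 · 4/25 = 4/125, 1/5 · 6/25 = 6/125, 3/10 · 6/25 = 9/125, 3/10 · 4/25 = 6/125; these sum to 1/5.
Normalising, the posterior is P(r = 1 | data) = 4/25, P(r = 2 | data) = 6/25, P(r = 3 | data) = 9/25, P(r = 4 | data) = 6/25.
The predictive probability is P(blue next | data) = (1/5)(4/25) + (2/5)(6/25) + (3/5)(9/25) + (4/5)(6/25) = 67/125.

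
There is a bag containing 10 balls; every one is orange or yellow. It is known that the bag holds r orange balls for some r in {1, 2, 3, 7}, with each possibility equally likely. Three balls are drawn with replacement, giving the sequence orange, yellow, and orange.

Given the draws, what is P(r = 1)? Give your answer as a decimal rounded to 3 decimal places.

0.036

Under each hypothesis, the probability of the observed sequence is: P(data | r = 1) = (1/10)(9/10)(1/10) = 0.009; P(data | r = 2) = (2/10)(8/10)(2/10) = 0.032; P(data | r = 3) = (3/10)(7/10)(3/10) = 0.063; P(data | r = 7) = (7/10)(3/10)(7/10) = 0.147.
Multiplying each by its prior: 1/4 · 0.009 = 0.00225, 1/4 · 0.032 = 0.008, 1/4 · 0.063 = 0.01575, 1/4 · 0.147 = 0.03675; summing to 0.06275.
So P(r = 1 | data) = (0.00225) / (0.06275) = 0.035857.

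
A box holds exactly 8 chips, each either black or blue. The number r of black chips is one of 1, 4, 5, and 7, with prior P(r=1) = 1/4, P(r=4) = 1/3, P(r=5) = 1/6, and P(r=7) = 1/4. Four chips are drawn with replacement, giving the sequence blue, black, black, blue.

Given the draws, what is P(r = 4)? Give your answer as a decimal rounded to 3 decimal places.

0.579

For each hypothesis, P(data | H) works out to: P(data | r = 1) = (7/8)(1/8)(1/8)(7/8) = 0.011963; P(data | r = 4) = (4/8)(4/8)(4/8)(4/8) = 0.0625; P(data | r = 5) = (3/8)(5/8)(5/8)(3/8) = 0.054932; P(data | r = 7) = (1/8)(7/8)(7/8)(1/8) = 0.011963.
Multiplying each by its prior: 1/4 · 0.011963 = 0.0029907, 1/3 · 0.0625 = 0.020833, 1/6 · 0.054932 = 0.0091553, 1/4 · 0.011963 = 0.0029907; with total 0.03597.
Therefore the posterior P(r = 4 | data) = (0.020833) / (0.03597) = 0.57919.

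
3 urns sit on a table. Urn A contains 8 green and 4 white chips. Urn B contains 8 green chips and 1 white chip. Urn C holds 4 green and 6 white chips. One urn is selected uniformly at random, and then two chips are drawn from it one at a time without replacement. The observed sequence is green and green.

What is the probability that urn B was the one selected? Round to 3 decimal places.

The likelihood of the observed sequence under each hypothesis: P(data | urn A) = (8/12)(7/11) = 0.42424; P(data | urn B) = (8/9)(7/8) = 0.77778; P(data | urn C) = (4/10)(3/9) = 0.13333.
Weighting by the prior gives 1/3 · 0.42424 = 0.14141, 1/3 · 0.77778 = 0.25926, 1/3 · 0.13333 = 0.044444; summing to 0.44512.
So P(urn B | data) = (0.25926) / (0.44512) = 0.58245.

0.582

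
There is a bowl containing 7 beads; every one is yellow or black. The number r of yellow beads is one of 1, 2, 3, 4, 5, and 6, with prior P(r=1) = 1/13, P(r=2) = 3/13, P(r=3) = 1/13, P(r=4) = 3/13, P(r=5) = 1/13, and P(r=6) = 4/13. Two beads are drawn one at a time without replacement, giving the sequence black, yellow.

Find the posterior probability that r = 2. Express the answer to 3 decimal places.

0.254

For each hypothesis, P(data | H) works out to: P(data | r = 1) = (6/7)(1/6) = 1/7; P(data | r = 2) = (5/7)(2/6) = 5/21; P(data | r = 3) = (4/7)(3/6) = 2/7; P(data | r = 4) = (3/7)(4/6) = 2/7; P(data | r = 5) = (2/7)(5/6) = 5/21; P(data | r = 6) = (1/7)(6/6) = 1/7.
Multiplying each by its prior: 1/13 · 1/7 = 1/91, 3/13 · 5/21 = 5/91, 1/13 · 2/7 = 2/91, 3/13 · 2/7 = 6/91, 1/13 · 5/21 = 5/273, 4/13 · 1/7 = 4/91; these sum to 59/273.
Therefore the posterior P(r = 2 | data) = (5/91) / (59/273) = 15/59.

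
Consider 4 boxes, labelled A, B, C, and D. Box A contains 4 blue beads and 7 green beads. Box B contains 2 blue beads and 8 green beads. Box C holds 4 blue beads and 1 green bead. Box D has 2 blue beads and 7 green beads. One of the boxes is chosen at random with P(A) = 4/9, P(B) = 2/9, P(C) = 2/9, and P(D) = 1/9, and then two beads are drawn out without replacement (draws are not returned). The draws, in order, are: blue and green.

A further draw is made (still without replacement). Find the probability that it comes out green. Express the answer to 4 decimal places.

0.5876

Compute the likelihood of the observed sequence for each case: P(data | box A) = (4/11)(7/10) = 0.25455; P(data | box B) = (2/10)(8/9) = 0.17778; P(data | box C) = (4/5)(1/4) = 0.2; P(data | box D) = (2/9)(7/8) = 0.19444.
Weighting by the prior gives 4/9 · 0.25455 = 0.11313, 2/9 · 0.17778 = 0.039506, 2/9 · 0.2 = 0.044444, 1/9 · 0.19444 = 0.021605; with total 0.21869.
Dividing through by the total gives posterior P(box A | data) = 0.51732, P(box B | data) = 0.18065, P(box C | data) = 0.20323, P(box D | data) = 0.098794.
The predictive probability is P(green next | data) = (2/3)(0.51732) + (7/8)(0.18065) + (0)(0.20323) + (6/7)(0.098794) = 0.58763.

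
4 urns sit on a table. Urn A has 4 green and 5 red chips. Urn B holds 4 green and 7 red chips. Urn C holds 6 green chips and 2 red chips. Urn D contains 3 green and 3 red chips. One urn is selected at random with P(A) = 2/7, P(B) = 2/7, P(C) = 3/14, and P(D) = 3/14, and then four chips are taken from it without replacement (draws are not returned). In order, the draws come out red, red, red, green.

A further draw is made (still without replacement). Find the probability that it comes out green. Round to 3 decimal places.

0.586

Compute the likelihood of the observed sequence for each case: P(data | urn A) = (5/9)(4/8)(3/7)(4/6) = 0.079365; P(data | urn B) = (7/11)(6/10)(5/9)(4/8) = 0.10606; P(data | urn C) = (2/8)(1/7)(0/6) = 0; P(data | urn D) = (3/6)(2/5)(1/4)(3/3) = 0.05.
The prior-weighted likelihoods are 2/7 · 0.079365 = 0.022676, 2/7 · 0.10606 = 0.030303, 3/14 · 0 = 0, 3/14 · 0.05 = 0.010714; these sum to 0.063693.
Dividing through by the total gives posterior P(urn A | data) = 0.35602, P(urn B | data) = 0.47577, P(urn C | data) = 0, P(urn D | data) = 0.16822.
Averaging over the posterior, P(green next | data) = (3/5)(0.35602) + (3/7)(0.47577) + (1)(0.16822) = 0.58573.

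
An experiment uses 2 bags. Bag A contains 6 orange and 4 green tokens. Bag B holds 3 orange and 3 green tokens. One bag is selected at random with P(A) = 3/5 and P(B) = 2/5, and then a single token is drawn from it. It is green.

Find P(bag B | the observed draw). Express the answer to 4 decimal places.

Under each hypothesis, the probability of this draw is: P(data | bag A) = (4/10) = 2/5; P(data | bag B) = (3/6) = 1/2.
The prior-weighted likelihoods are 3/5 · 2/5 = 6/25, 2/5 · 1/2 = 1/5; these sum to 11/25.
Therefore the posterior P(bag B | data) = (1/5) / (11/25) = 5/11.

0.4545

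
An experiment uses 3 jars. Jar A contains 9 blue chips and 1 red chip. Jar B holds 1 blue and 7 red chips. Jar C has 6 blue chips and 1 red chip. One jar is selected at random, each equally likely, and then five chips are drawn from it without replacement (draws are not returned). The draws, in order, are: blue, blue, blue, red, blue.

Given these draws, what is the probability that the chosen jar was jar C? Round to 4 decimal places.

0.5882

Under each hypothesis, the probability of the observed sequence is: P(data | jar A) = (9/10)(8/9)(7/8)(1/7)(6/6) = 1/10; P(data | jar B) = (1/8)(0/7) = 0; P(data | jar C) = (6/7)(5/6)(4/5)(1/4)(3/3) = 1/7.
The prior-weighted likelihoods are 1/3 · 1/10 = 1/30, 1/3 · 0 = 0, 1/3 · 1/7 = 1/21; these sum to 17/210.
So P(jar C | data) = (1/21) / (17/210) = 10/17.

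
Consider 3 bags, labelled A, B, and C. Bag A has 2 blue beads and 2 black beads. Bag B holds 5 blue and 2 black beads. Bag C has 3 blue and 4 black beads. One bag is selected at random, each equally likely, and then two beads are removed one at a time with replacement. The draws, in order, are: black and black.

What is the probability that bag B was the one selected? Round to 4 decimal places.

For each hypothesis, P(data | H) works out to: P(data | bag A) = (2/4)(2/4) = 1/4; P(data | bag B) = (2/7)(2/7) = 4/49; P(data | bag C) = (4/7)(4/7) = 16/49.
Multiplying each by its prior: 1/3 · 1/4 = 1/12, 1/3 · 4/49 = 4/147, 1/3 · 16/49 = 16/147; summing to 43/196.
Hence P(bag B | data) = (4/147) / (43/196) = 16/129.

0.1240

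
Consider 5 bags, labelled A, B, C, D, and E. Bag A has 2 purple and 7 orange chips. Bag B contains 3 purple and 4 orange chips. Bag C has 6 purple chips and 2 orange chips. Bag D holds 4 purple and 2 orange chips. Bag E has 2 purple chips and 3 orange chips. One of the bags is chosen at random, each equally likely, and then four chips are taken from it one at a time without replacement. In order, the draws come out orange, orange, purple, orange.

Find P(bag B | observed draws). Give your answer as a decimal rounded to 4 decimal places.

0.2641

For each hypothesis, P(data | H) works out to: P(data | bag A) = (7/9)(6/8)(2/7)(5/6) = 0.13889; P(data | bag B) = (4/7)(3/6)(3/5)(2/4) = 0.085714; P(data | bag C) = (2/8)(1/7)(6/6)(0/5) = 0; P(data | bag D) = (2/6)(1/5)(4/4)(0/3) = 0; P(data | bag E) = (3/5)(2/4)(2/3)(1/2) = 0.1.
Weighting by the prior gives 1/5 · 0.13889 = 0.027778, 1/5 · 0.085714 = 0.017143, 1/5 · 0 = 0, 1/5 · 0 = 0, 1/5 · 0.1 = 0.02; these sum to 0.064921.
Hence P(bag B | data) = (0.017143) / (0.064921) = 0.26406.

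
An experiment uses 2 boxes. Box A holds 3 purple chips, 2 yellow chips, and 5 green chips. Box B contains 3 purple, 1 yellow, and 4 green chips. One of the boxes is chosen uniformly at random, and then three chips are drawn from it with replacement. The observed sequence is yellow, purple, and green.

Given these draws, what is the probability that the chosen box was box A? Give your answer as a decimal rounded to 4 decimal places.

0.5614

For each hypothesis, P(data | H) works out to: P(data | box A) = (2/10)(3/10)(5/10) = 0.03; P(data | box B) = (1/8)(3/8)(4/8) = 0.023438.
Weighting by the prior gives 1/2 · 0.03 = 0.015, 1/2 · 0.023438 = 0.011719; with total 0.026719.
Hence P(box A | data) = (0.015) / (0.026719) = 0.5614.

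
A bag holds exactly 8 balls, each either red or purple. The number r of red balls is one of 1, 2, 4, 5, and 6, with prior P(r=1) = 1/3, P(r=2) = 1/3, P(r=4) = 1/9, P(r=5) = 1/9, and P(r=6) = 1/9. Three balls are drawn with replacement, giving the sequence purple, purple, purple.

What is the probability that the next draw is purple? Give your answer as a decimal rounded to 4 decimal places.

0.8055

Compute the likelihood of the observed sequence for each case: P(data | r = 1) = (7/8)(7/8)(7/8) = 0.66992; P(data | r = 2) = (6/8)(6/8)(6/8) = 0.42188; P(data | r = 4) = (4/8)(4/8)(4/8) = 0.125; P(data | r = 5) = (3/8)(3/8)(3/8) = 0.052734; P(data | r = 6) = (2/8)(2/8)(2/8) = 0.015625.
The prior-weighted likelihoods are 1/3 · 0.66992 = 0.22331, 1/3 · 0.42188 = 0.14062, 1/9 · 0.125 = 0.013889, 1/9 · 0.052734 = 0.0058594, 1/9 · 0.015625 = 0.0017361; with total 0.38542.
Dividing through by the total gives posterior P(r = 1 | data) = 0.57939, P(r = 2 | data) = 0.36486, P(r = 4 | data) = 0.036036, P(r = 5 | data) = 0.015203, P(r = 6 | data) = 0.0045045.
The predictive probability is P(purple next | data) = (7/8)(0.57939) + (3/4)(0.36486) + (1/2)(0.036036) + (3/8)(0.015203) + (1/4)(0.0045045) = 0.80546.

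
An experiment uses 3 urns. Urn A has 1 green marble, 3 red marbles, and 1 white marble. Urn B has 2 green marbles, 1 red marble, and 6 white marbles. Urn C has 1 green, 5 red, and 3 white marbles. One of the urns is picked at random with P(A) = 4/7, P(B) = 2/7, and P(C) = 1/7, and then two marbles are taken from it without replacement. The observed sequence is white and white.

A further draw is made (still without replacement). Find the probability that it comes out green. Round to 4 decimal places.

Compute the likelihood of the observed sequence for each case: P(data | urn A) = (1/5)(0/4) = 0; P(data | urn B) = (6/9)(5/8) = 5/12; P(data | urn C) = (3/9)(2/8) = 1/12.
Multiplying each by its prior: 4/7 · 0 = 0, 2/7 · 5/12 = 5/42, 1/7 · 1/12 = 1/84; with total 11/84.
Normalising, the posterior is P(urn A | data) = 0, P(urn B | data) = 10/11, P(urn C | data) = 1/11.
Averaging over the posterior, P(green next | data) = (2/7)(10/11) + (1/7)(1/11) = 3/11.

0.2727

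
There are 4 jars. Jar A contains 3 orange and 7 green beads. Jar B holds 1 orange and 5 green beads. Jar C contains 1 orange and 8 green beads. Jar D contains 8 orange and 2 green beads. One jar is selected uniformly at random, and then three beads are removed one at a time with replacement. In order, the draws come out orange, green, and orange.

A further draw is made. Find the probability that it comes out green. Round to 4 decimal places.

0.4386

Compute the likelihood of the observed sequence for each case: P(data | jar A) = (3/10)(7/10)(3/10) = 0.063; P(data | jar B) = (1/6)(5/6)(1/6) = 0.023148; P(data | jar C) = (1/9)(8/9)(1/9) = 0.010974; P(data | jar D) = (8/10)(2/10)(8/10) = 0.128.
Multiplying each by its prior: 1/4 · 0.063 = 0.01575, 1/4 · 0.023148 = 0.005787, 1/4 · 0.010974 = 0.0027435, 1/4 · 0.128 = 0.032; summing to 0.056281.
Normalising, the posterior is P(jar A | data) = 0.27985, P(jar B | data) = 0.10282, P(jar C | data) = 0.048747, P(jar D | data) = 0.56858.
The predictive probability is P(green next | data) = (7/10)(0.27985) + (5/6)(0.10282) + (8/9)(0.048747) + (1/5)(0.56858) = 0.43863.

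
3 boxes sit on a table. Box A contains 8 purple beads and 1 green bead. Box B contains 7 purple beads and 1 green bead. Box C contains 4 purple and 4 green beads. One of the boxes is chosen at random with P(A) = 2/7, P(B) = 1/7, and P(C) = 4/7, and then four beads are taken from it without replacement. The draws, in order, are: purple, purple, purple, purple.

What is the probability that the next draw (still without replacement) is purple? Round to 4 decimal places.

0.7576

For each hypothesis, P(data | H) works out to: P(data | box A) = (8/9)(7/8)(6/7)(5/6) = 0.55556; P(data | box B) = (7/8)(6/7)(5/6)(4/5) = 0.5; P(data | box C) = (4/8)(3/7)(2/6)(1/5) = 0.014286.
Multiplying each by its prior: 2/7 · 0.55556 = 0.15873, 1/7 · 0.5 = 0.071429, 4/7 · 0.014286 = 0.0081633; summing to 0.23832.
Dividing through by the total gives posterior P(box A | data) = 0.66603, P(box B | data) = 0.29971, P(box C | data) = 0.034253.
Averaging over the posterior, P(purple next | data) = (4/5)(0.66603) + (3/4)(0.29971) + (0)(0.034253) = 0.75761.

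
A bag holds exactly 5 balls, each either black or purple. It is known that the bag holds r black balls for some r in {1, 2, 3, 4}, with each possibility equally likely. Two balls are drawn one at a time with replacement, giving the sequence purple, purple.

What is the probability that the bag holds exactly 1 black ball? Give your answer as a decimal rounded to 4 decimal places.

0.5333

For each hypothesis, P(data | H) works out to: P(data | r = 1) = (4/5)(4/5) = 16/25; P(data | r = 2) = (3/5)(3/5) = 9/25; P(data | r = 3) = (2/5)(2/5) = 4/25; P(data | r = 4) = (1/5)(1/5) = 1/25.
The prior-weighted likelihoods are 1/4 · 16/25 = 4/25, 1/4 · 9/25 = 9/100, 1/4 · 4/25 = 1/25, 1/4 · 1/25 = 1/100; these sum to 3/10.
Hence P(r = 1 | data) = (4/25) / (3/10) = 8/15.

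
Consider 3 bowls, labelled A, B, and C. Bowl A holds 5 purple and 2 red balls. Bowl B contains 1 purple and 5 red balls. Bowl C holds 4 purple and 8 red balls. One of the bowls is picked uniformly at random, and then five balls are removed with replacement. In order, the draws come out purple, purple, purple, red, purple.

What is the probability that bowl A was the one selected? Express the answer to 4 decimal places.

0.8934

The likelihood of the observed sequence under each hypothesis: P(data | bowl A) = (5/7)(5/7)(5/7)(2/7)(5/7) = 0.074374; P(data | bowl B) = (1/6)(1/6)(1/6)(5/6)(1/6) = 0.000643; P(data | bowl C) = (4/12)(4/12)(4/12)(8/12)(4/12) = 0.0082305.
The prior-weighted likelihoods are 1/3 · 0.074374 = 0.024791, 1/3 · 0.000643 = 0.00021433, 1/3 · 0.0082305 = 0.0027435; summing to 0.027749.
By Bayes' rule, P(bowl A | data) = (0.024791) / (0.027749) = 0.89341.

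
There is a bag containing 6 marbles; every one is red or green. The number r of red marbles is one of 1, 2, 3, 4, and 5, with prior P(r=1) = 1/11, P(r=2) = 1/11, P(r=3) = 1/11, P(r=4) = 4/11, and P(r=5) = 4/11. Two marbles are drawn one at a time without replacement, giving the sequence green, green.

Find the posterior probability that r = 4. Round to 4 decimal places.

Under each hypothesis, the probability of the observed sequence is: P(data | r = 1) = (5/6)(4/5) = 2/3; P(data | r = 2) = (4/6)(3/5) = 2/5; P(data | r = 3) = (3/6)(2/5) = 1/5; P(data | r = 4) = (2/6)(1/5) = 1/15; P(data | r = 5) = (1/6)(0/5) = 0.
Weighting by the prior gives 1/11 · 2/3 = 2/33, 1/11 · 2/5 = 2/55, 1/11 · 1/5 = 1/55, 4/11 · 1/15 = 4/165, 4/11 · 0 = 0; these sum to 23/165.
By Bayes' rule, P(r = 4 | data) = (4/165) / (23/165) = 4/23.

0.1739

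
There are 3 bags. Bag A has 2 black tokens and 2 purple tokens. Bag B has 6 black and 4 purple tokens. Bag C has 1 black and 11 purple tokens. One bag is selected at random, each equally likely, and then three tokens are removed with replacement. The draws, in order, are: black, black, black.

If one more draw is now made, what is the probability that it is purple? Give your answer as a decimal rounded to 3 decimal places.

0.437

The likelihood of the observed sequence under each hypothesis: P(data | bag A) = (2/4)(2/4)(2/4) = 0.125; P(data | bag B) = (6/10)(6/10)(6/10) = 0.216; P(data | bag C) = (1/12)(1/12)(1/12) = 0.0005787.
Multiplying each by its prior: 1/3 · 0.125 = 0.041667, 1/3 · 0.216 = 0.072, 1/3 · 0.0005787 = 0.0001929; with total 0.11386.
The posterior is then P(bag A | data) = 0.36595, P(bag B | data) = 0.63236, P(bag C | data) = 0.0016942.
Averaging over the posterior, P(purple next | data) = (1/2)(0.36595) + (2/5)(0.63236) + (11/12)(0.0016942) = 0.43747.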